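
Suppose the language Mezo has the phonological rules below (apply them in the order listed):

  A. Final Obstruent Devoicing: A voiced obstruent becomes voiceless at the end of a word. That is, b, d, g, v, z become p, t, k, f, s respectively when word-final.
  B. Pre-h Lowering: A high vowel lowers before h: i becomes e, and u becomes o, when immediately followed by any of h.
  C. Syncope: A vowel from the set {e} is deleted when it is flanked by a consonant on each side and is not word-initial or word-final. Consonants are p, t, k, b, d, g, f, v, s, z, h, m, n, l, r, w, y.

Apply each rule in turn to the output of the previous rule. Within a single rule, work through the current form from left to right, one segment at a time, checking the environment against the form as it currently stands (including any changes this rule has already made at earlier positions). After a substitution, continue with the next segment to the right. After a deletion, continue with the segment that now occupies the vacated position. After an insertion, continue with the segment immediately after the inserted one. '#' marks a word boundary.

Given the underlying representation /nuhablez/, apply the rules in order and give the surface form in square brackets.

[nohabls]

A Final Obstruent Devoicing: [nuhablez] → [nuhables]
B Pre-h Lowering: [nuhables] → [nohables]
C Syncope: [nohables] → [nohabls]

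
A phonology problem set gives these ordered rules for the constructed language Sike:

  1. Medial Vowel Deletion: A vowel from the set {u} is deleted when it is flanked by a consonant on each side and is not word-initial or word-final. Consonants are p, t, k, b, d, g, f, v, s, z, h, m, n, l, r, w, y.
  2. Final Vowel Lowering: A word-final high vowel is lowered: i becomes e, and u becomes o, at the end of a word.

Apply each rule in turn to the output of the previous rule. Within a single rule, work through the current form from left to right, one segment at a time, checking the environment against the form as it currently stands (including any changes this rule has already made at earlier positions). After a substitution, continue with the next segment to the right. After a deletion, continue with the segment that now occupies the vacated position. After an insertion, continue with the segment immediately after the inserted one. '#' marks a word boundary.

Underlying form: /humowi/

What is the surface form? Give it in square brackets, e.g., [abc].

1 Medial Vowel Deletion: [humowi] → [hmowi]
2 Final Vowel Lowering: [hmowi] → [hmowe]

[hmowe]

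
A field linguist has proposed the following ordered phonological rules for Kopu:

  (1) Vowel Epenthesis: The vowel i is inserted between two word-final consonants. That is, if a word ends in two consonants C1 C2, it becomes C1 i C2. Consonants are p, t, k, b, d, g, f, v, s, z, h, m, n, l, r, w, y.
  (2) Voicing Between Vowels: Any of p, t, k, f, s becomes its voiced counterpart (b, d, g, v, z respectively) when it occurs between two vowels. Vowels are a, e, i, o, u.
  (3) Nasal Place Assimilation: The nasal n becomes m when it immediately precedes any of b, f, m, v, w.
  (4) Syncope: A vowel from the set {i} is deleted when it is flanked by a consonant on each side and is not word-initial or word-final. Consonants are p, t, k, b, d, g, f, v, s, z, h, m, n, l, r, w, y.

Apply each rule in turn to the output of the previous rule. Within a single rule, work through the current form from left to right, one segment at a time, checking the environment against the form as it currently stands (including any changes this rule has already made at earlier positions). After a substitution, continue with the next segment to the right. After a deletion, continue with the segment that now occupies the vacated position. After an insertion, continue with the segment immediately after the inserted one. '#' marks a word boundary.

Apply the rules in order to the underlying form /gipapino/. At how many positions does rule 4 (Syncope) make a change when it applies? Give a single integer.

(1) Vowel Epenthesis: no change — [gipapino]
(2) Voicing Between Vowels: [gipapino] → [gibabino]
(3) Nasal Place Assimilation: no change — [gibabino]
(4) Syncope: [gibabino] → [gbabno]
Rule 4 changed 2 position(s).

2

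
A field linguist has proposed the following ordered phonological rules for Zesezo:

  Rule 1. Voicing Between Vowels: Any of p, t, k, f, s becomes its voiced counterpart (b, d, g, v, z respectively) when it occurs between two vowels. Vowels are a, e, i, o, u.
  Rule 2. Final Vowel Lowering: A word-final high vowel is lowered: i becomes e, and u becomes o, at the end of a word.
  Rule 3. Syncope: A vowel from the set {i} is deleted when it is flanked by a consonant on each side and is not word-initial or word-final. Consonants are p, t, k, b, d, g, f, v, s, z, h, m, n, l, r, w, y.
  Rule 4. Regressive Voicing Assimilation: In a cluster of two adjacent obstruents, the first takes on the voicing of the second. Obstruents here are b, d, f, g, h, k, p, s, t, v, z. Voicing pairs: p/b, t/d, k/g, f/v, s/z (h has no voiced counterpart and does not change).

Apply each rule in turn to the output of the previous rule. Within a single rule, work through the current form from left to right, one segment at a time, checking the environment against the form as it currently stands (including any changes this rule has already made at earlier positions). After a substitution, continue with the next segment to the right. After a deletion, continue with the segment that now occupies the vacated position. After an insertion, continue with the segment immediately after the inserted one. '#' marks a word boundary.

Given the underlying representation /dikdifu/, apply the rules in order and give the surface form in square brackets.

Rule 1 Voicing Between Vowels: [dikdifu] → [dikdivu]
Rule 2 Final Vowel Lowering: [dikdivu] → [dikdivo]
Rule 3 Syncope: [dikdivo] → [dkdvo]
Rule 4 Regressive Voicing Assimilation: [dkdvo] → [tgdvo]

[tgdvo]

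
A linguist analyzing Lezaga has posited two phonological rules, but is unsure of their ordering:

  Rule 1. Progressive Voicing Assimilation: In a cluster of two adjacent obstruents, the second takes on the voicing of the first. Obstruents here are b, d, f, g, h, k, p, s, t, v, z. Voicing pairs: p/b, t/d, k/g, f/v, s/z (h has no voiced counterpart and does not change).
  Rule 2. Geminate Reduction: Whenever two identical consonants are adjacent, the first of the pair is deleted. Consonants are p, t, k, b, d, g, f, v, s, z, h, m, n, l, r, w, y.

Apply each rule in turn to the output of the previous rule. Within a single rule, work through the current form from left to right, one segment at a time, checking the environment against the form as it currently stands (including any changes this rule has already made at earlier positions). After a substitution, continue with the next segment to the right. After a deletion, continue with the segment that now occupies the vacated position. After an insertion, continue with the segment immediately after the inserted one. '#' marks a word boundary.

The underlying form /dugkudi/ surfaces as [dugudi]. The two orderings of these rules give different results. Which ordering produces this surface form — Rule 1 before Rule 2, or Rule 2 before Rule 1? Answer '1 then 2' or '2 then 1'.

1 then 2

Order 1 then 2:
  1 Progressive Voicing Assimilation: [dugkudi] → [duggudi]
  2 Geminate Reduction: [duggudi] → [dugudi]
  result: [dugudi]
Order 2 then 1:
  2 Geminate Reduction: no change — [dugkudi]
  1 Progressive Voicing Assimilation: [dugkudi] → [duggudi]
  result: [duggudi]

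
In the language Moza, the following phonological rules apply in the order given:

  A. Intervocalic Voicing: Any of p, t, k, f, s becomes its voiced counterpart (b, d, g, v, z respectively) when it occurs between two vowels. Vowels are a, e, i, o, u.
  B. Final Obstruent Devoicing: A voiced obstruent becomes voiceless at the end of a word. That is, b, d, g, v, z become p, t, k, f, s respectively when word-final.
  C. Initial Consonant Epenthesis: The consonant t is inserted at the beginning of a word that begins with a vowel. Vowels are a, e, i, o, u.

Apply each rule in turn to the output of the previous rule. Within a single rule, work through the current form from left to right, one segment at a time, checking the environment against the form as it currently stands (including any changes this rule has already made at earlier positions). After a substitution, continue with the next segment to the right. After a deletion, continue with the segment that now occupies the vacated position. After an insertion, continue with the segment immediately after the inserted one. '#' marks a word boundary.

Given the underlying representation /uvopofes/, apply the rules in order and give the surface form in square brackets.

[tuvoboves]

A Intervocalic Voicing: [uvopofes] → [uvoboves]
B Final Obstruent Devoicing: no change — [uvoboves]
C Initial Consonant Epenthesis: [uvoboves] → [tuvoboves]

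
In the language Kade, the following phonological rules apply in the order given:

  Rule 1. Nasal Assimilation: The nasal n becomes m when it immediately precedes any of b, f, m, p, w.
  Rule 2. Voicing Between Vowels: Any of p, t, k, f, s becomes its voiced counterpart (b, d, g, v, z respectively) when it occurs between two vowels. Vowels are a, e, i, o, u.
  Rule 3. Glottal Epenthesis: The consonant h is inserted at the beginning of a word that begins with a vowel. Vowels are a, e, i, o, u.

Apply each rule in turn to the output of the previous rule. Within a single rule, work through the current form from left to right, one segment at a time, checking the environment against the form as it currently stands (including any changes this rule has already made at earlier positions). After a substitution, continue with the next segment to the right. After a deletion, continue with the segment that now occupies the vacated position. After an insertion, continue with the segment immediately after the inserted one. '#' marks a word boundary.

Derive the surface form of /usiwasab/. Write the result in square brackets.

[huziwazab]

Rule 1 Nasal Assimilation: no change — [usiwasab]
Rule 2 Voicing Between Vowels: [usiwasab] → [uziwazab]
Rule 3 Glottal Epenthesis: [uziwazab] → [huziwazab]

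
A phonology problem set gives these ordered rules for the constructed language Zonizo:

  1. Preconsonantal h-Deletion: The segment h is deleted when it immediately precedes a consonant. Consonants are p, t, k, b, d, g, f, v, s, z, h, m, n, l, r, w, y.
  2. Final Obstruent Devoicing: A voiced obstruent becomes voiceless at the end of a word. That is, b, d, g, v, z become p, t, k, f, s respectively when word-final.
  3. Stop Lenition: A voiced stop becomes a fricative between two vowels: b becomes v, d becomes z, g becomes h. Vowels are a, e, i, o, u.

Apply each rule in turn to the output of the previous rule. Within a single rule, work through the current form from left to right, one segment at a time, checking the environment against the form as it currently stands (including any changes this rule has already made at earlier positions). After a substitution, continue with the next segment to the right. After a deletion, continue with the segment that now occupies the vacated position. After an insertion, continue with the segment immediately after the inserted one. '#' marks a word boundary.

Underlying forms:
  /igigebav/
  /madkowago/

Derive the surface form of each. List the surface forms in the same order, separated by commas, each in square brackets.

/igigebav/:
  1 Preconsonantal h-Deletion: no change — [igigebav]
  2 Final Obstruent Devoicing: [igigebav] → [igigebaf]
  3 Stop Lenition: [igigebaf] → [ihihevaf]
/madkowago/:
  1 Preconsonantal h-Deletion: no change — [madkowago]
  2 Final Obstruent Devoicing: no change — [madkowago]
  3 Stop Lenition: [madkowago] → [madkowaho]

[ihihevaf], [madkowaho]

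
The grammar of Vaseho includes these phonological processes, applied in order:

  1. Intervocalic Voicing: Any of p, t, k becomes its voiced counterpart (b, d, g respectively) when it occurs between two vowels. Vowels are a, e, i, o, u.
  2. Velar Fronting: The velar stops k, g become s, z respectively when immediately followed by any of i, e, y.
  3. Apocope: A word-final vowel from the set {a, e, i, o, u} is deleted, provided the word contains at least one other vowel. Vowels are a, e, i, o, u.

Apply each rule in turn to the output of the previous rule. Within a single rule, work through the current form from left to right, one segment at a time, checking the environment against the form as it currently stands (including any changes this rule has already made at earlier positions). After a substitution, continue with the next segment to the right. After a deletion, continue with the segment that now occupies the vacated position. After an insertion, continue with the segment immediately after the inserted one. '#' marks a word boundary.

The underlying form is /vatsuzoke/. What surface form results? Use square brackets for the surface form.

1 Intervocalic Voicing: [vatsuzoke] → [vatsuzoge]
2 Velar Fronting: [vatsuzoge] → [vatsuzoze]
3 Apocope: [vatsuzoze] → [vatsuzoz]

[vatsuzoz]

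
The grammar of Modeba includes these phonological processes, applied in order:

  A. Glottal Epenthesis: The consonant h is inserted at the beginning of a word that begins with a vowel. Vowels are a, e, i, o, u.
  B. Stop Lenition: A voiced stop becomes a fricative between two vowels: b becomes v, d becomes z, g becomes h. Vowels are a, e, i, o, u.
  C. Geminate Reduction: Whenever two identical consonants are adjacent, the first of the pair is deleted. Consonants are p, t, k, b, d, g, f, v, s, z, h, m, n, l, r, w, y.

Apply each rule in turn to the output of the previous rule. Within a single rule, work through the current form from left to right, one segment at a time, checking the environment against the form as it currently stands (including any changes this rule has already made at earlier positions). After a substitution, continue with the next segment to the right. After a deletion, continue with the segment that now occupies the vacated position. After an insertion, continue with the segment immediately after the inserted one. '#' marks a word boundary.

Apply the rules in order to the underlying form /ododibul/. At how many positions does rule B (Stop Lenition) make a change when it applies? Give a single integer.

3

A Glottal Epenthesis: [ododibul] → [hododibul]
B Stop Lenition: [hododibul] → [hozozivul]
C Geminate Reduction: no change — [hozozivul]
Rule B changed 3 position(s).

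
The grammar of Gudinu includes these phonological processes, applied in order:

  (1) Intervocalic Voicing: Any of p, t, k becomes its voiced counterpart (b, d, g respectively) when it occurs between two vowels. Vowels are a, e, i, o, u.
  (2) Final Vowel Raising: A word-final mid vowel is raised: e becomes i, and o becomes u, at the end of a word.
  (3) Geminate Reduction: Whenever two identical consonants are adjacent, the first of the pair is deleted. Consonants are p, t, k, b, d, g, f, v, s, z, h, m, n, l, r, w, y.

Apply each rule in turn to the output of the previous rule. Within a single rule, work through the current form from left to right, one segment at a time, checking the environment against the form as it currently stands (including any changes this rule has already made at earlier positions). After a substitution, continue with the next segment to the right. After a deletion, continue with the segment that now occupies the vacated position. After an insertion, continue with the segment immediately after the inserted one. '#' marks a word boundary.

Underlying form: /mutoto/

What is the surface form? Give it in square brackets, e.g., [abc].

[mudodu]

(1) Intervocalic Voicing: [mutoto] → [mudodo]
(2) Final Vowel Raising: [mudodo] → [mudodu]
(3) Geminate Reduction: no change — [mudodu]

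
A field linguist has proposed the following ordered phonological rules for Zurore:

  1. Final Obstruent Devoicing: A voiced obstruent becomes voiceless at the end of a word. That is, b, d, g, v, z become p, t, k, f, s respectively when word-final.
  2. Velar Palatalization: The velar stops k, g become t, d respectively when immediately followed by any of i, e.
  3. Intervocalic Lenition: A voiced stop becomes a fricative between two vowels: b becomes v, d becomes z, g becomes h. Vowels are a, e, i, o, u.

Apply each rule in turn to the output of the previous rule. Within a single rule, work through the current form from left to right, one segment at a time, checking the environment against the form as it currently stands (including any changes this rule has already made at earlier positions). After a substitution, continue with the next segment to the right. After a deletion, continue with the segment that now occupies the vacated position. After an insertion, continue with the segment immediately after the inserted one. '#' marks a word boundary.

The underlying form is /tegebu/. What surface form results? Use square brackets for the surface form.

[tezevu]

1 Final Obstruent Devoicing: no change — [tegebu]
2 Velar Palatalization: [tegebu] → [tedebu]
3 Intervocalic Lenition: [tedebu] → [tezevu]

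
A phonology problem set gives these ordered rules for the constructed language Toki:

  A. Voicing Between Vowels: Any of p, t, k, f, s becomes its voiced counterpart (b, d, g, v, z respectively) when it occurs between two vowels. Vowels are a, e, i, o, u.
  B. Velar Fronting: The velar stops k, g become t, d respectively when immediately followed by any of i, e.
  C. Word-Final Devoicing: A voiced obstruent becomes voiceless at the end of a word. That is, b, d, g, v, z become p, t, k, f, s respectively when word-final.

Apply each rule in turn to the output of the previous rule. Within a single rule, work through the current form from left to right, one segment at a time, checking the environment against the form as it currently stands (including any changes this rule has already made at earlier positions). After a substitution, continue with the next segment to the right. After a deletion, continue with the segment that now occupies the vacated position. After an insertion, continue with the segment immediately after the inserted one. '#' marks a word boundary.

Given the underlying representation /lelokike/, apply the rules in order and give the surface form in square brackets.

[lelodide]

A Voicing Between Vowels: [lelokike] → [lelogige]
B Velar Fronting: [lelogige] → [lelodide]
C Word-Final Devoicing: no change — [lelodide]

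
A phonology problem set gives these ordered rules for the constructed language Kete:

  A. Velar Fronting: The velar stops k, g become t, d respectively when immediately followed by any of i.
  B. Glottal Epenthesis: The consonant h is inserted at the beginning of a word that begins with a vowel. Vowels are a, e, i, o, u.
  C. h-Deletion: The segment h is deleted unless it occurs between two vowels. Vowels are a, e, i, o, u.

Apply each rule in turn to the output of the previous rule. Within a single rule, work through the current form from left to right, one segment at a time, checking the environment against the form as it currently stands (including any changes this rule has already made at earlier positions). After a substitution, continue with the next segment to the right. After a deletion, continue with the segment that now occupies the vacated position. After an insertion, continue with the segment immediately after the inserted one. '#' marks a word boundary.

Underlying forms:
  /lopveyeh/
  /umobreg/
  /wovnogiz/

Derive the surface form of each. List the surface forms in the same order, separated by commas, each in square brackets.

/lopveyeh/:
  A Velar Fronting: no change — [lopveyeh]
  B Glottal Epenthesis: no change — [lopveyeh]
  C h-Deletion: [lopveyeh] → [lopveye]
/umobreg/:
  A Velar Fronting: no change — [umobreg]
  B Glottal Epenthesis: [umobreg] → [humobreg]
  C h-Deletion: [humobreg] → [umobreg]
/wovnogiz/:
  A Velar Fronting: [wovnogiz] → [wovnodiz]
  B Glottal Epenthesis: no change — [wovnodiz]
  C h-Deletion: no change — [wovnodiz]

[lopveye], [umobreg], [wovnodiz]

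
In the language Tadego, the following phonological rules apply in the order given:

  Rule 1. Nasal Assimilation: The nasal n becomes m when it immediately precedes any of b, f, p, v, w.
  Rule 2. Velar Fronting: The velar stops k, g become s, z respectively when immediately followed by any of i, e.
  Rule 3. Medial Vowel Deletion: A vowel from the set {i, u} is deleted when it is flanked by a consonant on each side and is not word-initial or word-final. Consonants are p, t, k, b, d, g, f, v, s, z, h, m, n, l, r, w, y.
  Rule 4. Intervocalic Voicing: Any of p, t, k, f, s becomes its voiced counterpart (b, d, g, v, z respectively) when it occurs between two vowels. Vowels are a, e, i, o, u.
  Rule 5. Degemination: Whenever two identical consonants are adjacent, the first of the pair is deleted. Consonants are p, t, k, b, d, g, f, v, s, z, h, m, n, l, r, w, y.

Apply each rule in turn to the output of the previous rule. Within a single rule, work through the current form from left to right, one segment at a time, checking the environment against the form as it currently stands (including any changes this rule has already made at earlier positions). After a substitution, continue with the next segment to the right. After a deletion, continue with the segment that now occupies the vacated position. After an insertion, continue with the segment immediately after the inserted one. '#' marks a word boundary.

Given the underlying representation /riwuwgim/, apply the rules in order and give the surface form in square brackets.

Rule 1 Nasal Assimilation: no change — [riwuwgim]
Rule 2 Velar Fronting: [riwuwgim] → [riwuwzim]
Rule 3 Medial Vowel Deletion: [riwuwzim] → [rwwzm]
Rule 4 Intervocalic Voicing: no change — [rwwzm]
Rule 5 Degemination: [rwwzm] → [rwzm]

[rwzm]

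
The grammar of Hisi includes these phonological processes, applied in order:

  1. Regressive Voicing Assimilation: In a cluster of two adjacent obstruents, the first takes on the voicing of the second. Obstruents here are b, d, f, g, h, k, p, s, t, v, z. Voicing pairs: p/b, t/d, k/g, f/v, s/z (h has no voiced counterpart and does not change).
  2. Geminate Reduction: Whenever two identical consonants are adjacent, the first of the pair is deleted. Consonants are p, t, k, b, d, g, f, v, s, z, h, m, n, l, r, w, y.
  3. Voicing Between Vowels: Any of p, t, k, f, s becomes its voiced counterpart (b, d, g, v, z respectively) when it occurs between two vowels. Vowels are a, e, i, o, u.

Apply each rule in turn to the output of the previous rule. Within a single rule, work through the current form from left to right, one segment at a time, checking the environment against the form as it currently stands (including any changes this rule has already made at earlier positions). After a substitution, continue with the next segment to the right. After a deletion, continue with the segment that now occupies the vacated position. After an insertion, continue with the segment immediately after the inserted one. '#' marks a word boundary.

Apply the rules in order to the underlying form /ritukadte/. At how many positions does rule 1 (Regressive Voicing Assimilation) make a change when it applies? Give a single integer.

1

1 Regressive Voicing Assimilation: [ritukadte] → [ritukatte]
2 Geminate Reduction: [ritukatte] → [ritukate]
3 Voicing Between Vowels: [ritukate] → [ridugade]
Rule 1 changed 1 position(s).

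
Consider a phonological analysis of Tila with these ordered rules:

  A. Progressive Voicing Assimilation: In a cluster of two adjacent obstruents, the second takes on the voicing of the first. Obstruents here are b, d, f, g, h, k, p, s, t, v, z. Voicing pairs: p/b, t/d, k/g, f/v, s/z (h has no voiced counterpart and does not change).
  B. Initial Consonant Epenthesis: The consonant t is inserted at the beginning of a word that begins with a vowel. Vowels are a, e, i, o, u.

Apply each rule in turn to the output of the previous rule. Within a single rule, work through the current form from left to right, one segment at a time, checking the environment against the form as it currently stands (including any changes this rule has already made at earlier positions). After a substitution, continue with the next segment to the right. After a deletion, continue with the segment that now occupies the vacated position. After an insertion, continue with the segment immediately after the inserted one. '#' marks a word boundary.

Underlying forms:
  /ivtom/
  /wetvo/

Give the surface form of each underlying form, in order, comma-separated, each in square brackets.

[tivdom], [wetfo]

/ivtom/:
  A Progressive Voicing Assimilation: [ivtom] → [ivdom]
  B Initial Consonant Epenthesis: [ivdom] → [tivdom]
/wetvo/:
  A Progressive Voicing Assimilation: [wetvo] → [wetfo]
  B Initial Consonant Epenthesis: no change — [wetfo]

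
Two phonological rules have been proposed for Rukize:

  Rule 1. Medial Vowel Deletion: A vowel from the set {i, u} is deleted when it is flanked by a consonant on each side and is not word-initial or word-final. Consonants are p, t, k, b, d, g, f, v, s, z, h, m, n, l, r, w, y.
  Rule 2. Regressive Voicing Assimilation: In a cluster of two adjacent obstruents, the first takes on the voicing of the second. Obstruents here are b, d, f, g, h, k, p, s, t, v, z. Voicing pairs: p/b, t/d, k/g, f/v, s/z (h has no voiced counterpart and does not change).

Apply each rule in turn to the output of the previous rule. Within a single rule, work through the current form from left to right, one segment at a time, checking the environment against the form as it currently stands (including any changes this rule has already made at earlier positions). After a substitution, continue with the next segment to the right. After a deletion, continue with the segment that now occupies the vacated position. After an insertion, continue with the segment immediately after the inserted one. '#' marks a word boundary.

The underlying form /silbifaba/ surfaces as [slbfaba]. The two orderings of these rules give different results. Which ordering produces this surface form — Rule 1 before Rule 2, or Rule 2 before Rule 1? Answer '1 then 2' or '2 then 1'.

2 then 1

Order 1 then 2:
  1 Medial Vowel Deletion: [silbifaba] → [slbfaba]
  2 Regressive Voicing Assimilation: [slbfaba] → [slpfaba]
  result: [slpfaba]
Order 2 then 1:
  2 Regressive Voicing Assimilation: no change — [silbifaba]
  1 Medial Vowel Deletion: [silbifaba] → [slbfaba]
  result: [slbfaba]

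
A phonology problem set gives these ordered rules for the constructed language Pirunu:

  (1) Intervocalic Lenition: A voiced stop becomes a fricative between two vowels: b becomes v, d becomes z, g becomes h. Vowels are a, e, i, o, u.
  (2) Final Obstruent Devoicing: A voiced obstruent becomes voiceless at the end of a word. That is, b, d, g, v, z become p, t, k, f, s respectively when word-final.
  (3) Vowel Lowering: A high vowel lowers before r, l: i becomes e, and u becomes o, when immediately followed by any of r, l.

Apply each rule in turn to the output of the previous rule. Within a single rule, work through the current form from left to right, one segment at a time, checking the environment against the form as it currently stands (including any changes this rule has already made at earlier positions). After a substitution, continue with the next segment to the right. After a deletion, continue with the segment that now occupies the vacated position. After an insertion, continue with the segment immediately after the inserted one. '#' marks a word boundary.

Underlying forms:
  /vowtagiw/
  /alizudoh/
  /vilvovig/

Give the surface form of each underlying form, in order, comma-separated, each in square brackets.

[vowtahiw], [alizuzoh], [velvovik]

/vowtagiw/:
  (1) Intervocalic Lenition: [vowtagiw] → [vowtahiw]
  (2) Final Obstruent Devoicing: no change — [vowtahiw]
  (3) Vowel Lowering: no change — [vowtahiw]
/alizudoh/:
  (1) Intervocalic Lenition: [alizudoh] → [alizuzoh]
  (2) Final Obstruent Devoicing: no change — [alizuzoh]
  (3) Vowel Lowering: no change — [alizuzoh]
/vilvovig/:
  (1) Intervocalic Lenition: no change — [vilvovig]
  (2) Final Obstruent Devoicing: [vilvovig] → [vilvovik]
  (3) Vowel Lowering: [vilvovik] → [velvovik]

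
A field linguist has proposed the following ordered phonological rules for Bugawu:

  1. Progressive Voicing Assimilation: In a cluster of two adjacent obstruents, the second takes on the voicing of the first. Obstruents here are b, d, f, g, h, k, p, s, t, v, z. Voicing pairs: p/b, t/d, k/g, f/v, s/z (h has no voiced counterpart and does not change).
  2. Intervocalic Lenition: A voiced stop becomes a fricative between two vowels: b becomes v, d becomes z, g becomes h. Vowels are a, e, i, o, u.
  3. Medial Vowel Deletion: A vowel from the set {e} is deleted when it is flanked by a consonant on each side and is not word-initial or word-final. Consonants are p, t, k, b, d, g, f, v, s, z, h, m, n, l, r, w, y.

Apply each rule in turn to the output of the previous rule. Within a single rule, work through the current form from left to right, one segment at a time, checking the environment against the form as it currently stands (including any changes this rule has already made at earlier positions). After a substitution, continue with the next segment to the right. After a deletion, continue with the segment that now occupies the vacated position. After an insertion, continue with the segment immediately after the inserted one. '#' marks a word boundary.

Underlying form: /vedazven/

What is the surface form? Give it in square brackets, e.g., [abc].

1 Progressive Voicing Assimilation: no change — [vedazven]
2 Intervocalic Lenition: [vedazven] → [vezazven]
3 Medial Vowel Deletion: [vezazven] → [vzazvn]

[vzazvn]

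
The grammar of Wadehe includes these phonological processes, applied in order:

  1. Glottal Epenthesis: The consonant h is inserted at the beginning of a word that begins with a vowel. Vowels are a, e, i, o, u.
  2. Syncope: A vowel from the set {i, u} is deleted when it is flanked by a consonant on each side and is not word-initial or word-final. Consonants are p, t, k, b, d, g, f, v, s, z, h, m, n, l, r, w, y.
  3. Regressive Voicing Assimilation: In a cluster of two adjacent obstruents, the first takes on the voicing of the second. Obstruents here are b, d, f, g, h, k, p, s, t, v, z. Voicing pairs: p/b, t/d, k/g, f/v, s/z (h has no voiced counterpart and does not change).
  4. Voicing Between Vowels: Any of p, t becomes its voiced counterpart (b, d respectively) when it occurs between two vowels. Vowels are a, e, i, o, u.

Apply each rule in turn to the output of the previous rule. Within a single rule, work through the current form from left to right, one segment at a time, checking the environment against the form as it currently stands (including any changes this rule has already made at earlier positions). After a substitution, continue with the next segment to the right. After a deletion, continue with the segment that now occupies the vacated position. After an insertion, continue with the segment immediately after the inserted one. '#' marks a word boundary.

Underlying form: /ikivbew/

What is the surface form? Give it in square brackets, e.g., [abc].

[hgvbew]

1 Glottal Epenthesis: [ikivbew] → [hikivbew]
2 Syncope: [hikivbew] → [hkvbew]
3 Regressive Voicing Assimilation: [hkvbew] → [hgvbew]
4 Voicing Between Vowels: no change — [hgvbew]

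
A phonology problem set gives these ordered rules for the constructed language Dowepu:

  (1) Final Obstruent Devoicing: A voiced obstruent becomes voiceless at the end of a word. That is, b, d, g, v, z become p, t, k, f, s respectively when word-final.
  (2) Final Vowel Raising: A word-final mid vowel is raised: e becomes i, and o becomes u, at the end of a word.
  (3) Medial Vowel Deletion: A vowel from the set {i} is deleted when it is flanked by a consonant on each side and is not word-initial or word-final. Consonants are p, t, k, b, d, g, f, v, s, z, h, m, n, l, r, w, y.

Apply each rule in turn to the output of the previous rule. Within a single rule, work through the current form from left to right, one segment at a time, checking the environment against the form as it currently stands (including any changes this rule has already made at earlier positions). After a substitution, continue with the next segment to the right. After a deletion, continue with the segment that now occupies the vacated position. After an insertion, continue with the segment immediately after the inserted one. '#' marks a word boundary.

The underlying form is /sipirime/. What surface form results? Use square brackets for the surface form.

(1) Final Obstruent Devoicing: no change — [sipirime]
(2) Final Vowel Raising: [sipirime] → [sipirimi]
(3) Medial Vowel Deletion: [sipirimi] → [sprmi]

[sprmi]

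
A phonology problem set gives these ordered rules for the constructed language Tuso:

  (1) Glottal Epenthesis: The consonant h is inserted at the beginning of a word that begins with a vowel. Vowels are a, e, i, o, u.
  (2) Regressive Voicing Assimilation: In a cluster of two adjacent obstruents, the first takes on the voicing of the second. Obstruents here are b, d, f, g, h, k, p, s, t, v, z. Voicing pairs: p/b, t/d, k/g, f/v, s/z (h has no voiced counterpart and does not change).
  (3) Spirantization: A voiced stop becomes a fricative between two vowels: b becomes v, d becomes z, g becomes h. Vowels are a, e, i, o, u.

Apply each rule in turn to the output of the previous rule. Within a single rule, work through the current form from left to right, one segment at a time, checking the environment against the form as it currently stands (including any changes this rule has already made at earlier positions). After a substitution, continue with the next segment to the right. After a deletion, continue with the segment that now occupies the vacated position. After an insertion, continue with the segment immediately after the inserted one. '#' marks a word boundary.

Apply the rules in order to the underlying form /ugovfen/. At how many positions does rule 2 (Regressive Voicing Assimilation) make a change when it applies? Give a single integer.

(1) Glottal Epenthesis: [ugovfen] → [hugovfen]
(2) Regressive Voicing Assimilation: [hugovfen] → [hugoffen]
(3) Spirantization: [hugoffen] → [huhoffen]
Rule 2 changed 1 position(s).

1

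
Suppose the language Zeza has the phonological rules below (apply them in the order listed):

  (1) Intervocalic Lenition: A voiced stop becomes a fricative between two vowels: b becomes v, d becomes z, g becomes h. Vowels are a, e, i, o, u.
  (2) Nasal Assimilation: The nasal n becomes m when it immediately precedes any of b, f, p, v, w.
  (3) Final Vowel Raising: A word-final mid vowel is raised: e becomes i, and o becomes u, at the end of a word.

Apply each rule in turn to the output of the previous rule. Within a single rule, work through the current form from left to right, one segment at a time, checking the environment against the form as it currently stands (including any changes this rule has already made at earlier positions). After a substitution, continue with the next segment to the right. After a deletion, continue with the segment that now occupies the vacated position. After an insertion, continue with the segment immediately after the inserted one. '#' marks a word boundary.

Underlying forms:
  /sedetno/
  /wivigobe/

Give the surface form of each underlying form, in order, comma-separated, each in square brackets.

/sedetno/:
  (1) Intervocalic Lenition: [sedetno] → [sezetno]
  (2) Nasal Assimilation: no change — [sezetno]
  (3) Final Vowel Raising: [sezetno] → [sezetnu]
/wivigobe/:
  (1) Intervocalic Lenition: [wivigobe] → [wivihove]
  (2) Nasal Assimilation: no change — [wivihove]
  (3) Final Vowel Raising: [wivihove] → [wivihovi]

[sezetnu], [wivihovi]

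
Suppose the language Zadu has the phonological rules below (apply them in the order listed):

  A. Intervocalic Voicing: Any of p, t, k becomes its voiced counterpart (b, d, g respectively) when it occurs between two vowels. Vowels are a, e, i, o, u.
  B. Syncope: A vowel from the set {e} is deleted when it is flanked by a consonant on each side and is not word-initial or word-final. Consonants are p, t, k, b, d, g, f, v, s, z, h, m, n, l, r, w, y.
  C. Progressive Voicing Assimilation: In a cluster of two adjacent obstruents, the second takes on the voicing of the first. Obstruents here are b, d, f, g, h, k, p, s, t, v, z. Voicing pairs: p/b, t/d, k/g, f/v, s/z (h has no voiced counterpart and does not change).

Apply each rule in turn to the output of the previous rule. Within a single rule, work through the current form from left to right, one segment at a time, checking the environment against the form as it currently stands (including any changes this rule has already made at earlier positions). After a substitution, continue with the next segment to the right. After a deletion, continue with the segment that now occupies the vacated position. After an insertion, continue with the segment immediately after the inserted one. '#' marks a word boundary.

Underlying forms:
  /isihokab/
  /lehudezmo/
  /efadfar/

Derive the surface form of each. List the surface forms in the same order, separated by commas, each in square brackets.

/isihokab/:
  A Intervocalic Voicing: [isihokab] → [isihogab]
  B Syncope: no change — [isihogab]
  C Progressive Voicing Assimilation: no change — [isihogab]
/lehudezmo/:
  A Intervocalic Voicing: no change — [lehudezmo]
  B Syncope: [lehudezmo] → [lhudzmo]
  C Progressive Voicing Assimilation: no change — [lhudzmo]
/efadfar/:
  A Intervocalic Voicing: no change — [efadfar]
  B Syncope: no change — [efadfar]
  C Progressive Voicing Assimilation: [efadfar] → [efadvar]

[isihogab], [lhudzmo], [efadvar]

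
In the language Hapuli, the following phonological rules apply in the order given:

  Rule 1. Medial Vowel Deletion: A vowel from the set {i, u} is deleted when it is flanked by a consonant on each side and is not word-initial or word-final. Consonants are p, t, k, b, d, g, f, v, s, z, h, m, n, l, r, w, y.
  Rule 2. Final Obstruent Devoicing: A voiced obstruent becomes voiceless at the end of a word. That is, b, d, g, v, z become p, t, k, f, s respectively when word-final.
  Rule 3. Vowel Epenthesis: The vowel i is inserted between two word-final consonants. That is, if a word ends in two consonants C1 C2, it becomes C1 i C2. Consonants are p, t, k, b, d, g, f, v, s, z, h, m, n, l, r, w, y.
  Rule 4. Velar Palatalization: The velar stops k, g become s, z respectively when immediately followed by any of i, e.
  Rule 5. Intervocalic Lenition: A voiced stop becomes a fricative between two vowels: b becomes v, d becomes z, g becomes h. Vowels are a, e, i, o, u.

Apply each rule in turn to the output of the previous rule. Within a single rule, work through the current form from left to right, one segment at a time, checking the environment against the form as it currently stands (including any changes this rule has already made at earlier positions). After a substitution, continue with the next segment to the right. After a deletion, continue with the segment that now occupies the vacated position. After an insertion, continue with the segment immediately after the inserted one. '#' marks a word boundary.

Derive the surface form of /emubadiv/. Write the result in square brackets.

[embazif]

Rule 1 Medial Vowel Deletion: [emubadiv] → [embadv]
Rule 2 Final Obstruent Devoicing: [embadv] → [embadf]
Rule 3 Vowel Epenthesis: [embadf] → [embadif]
Rule 4 Velar Palatalization: no change — [embadif]
Rule 5 Intervocalic Lenition: [embadif] → [embazif]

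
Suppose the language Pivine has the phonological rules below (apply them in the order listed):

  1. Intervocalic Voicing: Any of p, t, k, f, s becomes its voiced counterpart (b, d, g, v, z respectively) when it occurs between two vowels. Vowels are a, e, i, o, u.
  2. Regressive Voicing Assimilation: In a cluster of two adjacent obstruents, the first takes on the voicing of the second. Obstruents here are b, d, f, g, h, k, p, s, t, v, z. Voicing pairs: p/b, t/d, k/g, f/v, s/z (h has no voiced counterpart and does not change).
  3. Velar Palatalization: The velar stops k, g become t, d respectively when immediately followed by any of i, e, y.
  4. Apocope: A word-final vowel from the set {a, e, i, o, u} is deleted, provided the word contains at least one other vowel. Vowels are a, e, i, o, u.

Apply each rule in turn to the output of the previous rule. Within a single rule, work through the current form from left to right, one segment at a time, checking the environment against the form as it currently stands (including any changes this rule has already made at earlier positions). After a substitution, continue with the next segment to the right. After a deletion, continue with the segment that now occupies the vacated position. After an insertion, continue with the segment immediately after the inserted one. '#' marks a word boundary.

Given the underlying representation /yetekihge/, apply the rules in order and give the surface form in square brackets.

1 Intervocalic Voicing: [yetekihge] → [yedegihge]
2 Regressive Voicing Assimilation: no change — [yedegihge]
3 Velar Palatalization: [yedegihge] → [yededihde]
4 Apocope: [yededihde] → [yededihd]

[yededihd]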